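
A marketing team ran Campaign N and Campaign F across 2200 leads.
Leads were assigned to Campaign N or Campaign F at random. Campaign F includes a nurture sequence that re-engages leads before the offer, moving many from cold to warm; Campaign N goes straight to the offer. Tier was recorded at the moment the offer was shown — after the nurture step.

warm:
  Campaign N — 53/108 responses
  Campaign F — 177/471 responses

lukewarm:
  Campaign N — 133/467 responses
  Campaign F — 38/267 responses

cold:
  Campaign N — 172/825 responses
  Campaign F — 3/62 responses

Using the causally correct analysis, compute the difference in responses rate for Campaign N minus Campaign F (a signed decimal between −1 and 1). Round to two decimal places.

-0.02

Stratifying would compare campaigns among leads the campaigns themselves sorted into engagement tier groups — a form of selection on an intermediate. The unconditioned pooled rates give the total causal effect.
The causal difference is the pooled difference: 0.256 − 0.273 = -0.017.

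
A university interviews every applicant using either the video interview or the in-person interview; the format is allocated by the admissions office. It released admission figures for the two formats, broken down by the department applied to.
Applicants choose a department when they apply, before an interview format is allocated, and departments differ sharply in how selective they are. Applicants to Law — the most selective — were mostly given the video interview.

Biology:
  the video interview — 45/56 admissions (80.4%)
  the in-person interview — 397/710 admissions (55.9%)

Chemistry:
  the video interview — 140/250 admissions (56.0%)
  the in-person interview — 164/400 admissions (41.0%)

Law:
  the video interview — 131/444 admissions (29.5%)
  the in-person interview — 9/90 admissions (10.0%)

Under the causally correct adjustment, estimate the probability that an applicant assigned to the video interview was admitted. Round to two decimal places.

0.58

the video interview is higher inside every department stratum but the in-person interview is higher in aggregate. Whether to stratify depends on how department relates to the interview format.
Here department is a common cause — it drives both which interview format a case falls under and the outcome. The crude comparison mixes populations; the stratum-specific rates are the causally relevant ones.
Standardising the video interview to the population department mix: 0.393·45/56 + 0.333·140/250 + 0.274·131/444 = 0.583.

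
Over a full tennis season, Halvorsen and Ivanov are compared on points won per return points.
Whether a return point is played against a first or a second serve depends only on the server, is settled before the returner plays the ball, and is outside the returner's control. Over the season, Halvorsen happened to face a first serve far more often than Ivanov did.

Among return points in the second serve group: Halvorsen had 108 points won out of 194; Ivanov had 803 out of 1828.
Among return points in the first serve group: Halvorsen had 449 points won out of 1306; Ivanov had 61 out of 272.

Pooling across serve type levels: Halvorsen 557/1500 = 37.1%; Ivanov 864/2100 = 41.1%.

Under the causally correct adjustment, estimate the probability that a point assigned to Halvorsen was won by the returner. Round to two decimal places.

0.46

The imbalance in serve type arose from how return points were allocated, not from anything the player did; and serve type independently affects the outcome. The pooled gap is confounded — condition on serve type.
Standardising Halvorsen to the population serve type mix: 0.562·108/194 + 0.438·449/1306 = 0.463.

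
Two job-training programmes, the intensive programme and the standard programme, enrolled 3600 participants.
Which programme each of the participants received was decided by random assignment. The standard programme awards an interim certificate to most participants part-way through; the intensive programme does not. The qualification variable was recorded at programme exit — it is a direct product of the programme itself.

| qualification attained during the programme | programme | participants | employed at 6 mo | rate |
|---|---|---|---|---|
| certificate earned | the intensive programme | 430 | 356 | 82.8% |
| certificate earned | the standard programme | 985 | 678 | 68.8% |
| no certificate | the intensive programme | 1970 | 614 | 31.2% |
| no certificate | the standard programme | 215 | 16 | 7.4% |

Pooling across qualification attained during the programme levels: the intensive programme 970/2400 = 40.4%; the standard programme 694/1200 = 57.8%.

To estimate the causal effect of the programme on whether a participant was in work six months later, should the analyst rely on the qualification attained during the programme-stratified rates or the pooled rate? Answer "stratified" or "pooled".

pooled

The distribution of qualification attained during the programme is itself part of what the programme does — it is an intermediate outcome. Holding it fixed would remove that part of the effect; the total effect is the pooled difference.
Pooled: the intensive programme 40.4% vs the standard programme 57.8%; the standard programme is higher overall.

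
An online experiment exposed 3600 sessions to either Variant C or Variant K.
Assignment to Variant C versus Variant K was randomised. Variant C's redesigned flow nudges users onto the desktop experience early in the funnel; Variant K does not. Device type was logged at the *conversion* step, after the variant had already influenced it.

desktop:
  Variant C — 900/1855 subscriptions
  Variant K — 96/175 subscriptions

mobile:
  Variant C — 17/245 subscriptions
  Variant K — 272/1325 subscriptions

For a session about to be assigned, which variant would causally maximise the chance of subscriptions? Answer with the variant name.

Because the variant influences device type, device type is a post-treatment mediator, not a confounder. Stratifying on it would bias the estimate; the causal effect is the crude pooled difference.
Pooled: Variant C 43.7% vs Variant K 24.5%; Variant C is higher overall.

Variant C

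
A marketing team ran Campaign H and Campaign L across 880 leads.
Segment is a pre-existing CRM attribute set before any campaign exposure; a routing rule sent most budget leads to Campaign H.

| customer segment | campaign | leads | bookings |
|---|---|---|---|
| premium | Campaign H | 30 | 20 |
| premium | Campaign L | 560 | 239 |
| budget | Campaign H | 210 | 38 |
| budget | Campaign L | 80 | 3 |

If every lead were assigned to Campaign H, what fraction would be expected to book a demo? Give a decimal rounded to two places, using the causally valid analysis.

Since customer segment is a pre-existing factor (not a product of the campaign) and it affects the outcome on its own, it is a confounder. The stratified rates, not the pooled rate, identify the causal effect.
Standardising Campaign H to the population customer segment mix: 0.670·20/30 + 0.330·38/210 = 0.507.

0.51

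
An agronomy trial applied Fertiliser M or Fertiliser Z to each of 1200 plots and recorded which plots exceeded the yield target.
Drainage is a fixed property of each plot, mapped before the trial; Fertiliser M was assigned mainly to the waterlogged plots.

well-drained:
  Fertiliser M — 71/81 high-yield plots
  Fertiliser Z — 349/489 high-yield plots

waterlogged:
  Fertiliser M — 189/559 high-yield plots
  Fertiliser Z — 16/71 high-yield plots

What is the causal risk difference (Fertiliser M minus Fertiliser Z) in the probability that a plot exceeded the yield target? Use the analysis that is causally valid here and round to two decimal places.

+0.14

Fertiliser M is higher inside every field drainage stratum but Fertiliser Z is higher in aggregate. Whether to stratify depends on how field drainage relates to the fertiliser.
Since field drainage is a pre-existing factor (not a product of the fertiliser) and it affects the outcome on its own, it is a confounder. The stratified rates, not the pooled rate, identify the causal effect.
Adjusting over the population distribution of field drainage: 0.475·(0.877−0.714) + 0.525·(0.338−0.225) = +0.137.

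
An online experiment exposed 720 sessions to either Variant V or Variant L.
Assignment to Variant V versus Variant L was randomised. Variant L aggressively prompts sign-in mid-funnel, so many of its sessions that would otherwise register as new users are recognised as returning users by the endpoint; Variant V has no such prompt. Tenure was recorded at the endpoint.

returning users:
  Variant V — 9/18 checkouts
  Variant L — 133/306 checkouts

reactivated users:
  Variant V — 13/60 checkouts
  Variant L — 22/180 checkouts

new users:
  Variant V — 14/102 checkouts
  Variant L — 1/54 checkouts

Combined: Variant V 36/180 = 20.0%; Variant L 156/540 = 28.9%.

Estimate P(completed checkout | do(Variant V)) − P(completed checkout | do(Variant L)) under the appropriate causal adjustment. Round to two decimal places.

-0.09

The stratified and pooled comparisons disagree (Variant V wins within each user tenure; Variant L wins overall), so the answer turns on the causal role of user tenure.
The distribution of user tenure is itself part of what the variant does — it is an intermediate outcome. Holding it fixed would remove that part of the effect; the total effect is the pooled difference.
The causal difference is the pooled difference: 0.200 − 0.289 = -0.089.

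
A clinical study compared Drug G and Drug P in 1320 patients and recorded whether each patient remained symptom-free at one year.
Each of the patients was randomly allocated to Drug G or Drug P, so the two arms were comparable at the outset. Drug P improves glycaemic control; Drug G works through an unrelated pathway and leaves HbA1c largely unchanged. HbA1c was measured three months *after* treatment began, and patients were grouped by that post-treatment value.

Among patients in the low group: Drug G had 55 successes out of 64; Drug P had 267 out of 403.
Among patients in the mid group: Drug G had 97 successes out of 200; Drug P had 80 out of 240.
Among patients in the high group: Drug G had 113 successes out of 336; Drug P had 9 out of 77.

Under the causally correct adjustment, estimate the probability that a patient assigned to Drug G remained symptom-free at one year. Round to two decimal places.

0.44

HbA1c lies on the pathway drug → HbA1c → outcome, so adjusting for it blocks the indirect effect. For the total causal effect of drug, use the unadjusted pooled rates.
So P(outcome | do(Drug G)) is just the pooled rate for Drug G: 265/600 = 0.442.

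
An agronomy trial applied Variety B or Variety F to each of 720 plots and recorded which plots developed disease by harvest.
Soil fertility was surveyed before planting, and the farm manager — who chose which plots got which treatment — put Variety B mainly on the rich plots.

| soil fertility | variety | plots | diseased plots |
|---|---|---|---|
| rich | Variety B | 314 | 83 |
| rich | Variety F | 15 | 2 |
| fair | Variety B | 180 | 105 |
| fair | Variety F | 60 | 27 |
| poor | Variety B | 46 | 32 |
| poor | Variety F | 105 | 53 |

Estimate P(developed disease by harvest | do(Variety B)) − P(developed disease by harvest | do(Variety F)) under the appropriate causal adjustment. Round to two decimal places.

+0.14

The stratified and pooled comparisons disagree (Variety F wins within each soil fertility; Variety B wins overall), so the answer turns on the causal role of soil fertility.
Nothing the variety does changes soil fertility; the imbalance is an allocation artefact. With soil fertility also predicting the outcome, the pooled figure is confounded, and the within-stratum comparison is the causal one.
Adjusting over the population distribution of soil fertility: 0.457·(0.264−0.133) + 0.333·(0.583−0.450) + 0.210·(0.696−0.505) = +0.144.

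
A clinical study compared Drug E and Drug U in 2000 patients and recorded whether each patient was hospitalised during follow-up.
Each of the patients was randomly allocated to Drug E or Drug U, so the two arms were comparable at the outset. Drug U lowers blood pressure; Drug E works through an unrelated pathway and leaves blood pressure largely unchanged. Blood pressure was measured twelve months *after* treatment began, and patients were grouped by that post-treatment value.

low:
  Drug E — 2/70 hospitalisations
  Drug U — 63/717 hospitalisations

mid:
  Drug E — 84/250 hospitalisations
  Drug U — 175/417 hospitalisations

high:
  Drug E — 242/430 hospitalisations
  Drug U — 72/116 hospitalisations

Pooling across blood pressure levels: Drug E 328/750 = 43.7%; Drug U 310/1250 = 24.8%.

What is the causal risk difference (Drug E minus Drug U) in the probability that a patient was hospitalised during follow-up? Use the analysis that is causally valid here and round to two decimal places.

+0.19

Stratifying would compare drugs among patients the drugs themselves sorted into blood pressure groups — a form of selection on an intermediate. The unconditioned pooled rates give the total causal effect.
The causal difference is the pooled difference: 0.437 − 0.248 = +0.189.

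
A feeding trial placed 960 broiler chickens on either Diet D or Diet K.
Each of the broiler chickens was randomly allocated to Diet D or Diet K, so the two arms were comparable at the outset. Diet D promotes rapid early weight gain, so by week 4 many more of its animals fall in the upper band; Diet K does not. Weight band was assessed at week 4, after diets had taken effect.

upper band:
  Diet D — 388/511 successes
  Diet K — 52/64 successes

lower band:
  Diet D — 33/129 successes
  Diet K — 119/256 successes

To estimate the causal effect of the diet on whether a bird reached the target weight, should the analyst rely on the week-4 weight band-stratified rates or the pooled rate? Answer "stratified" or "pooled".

pooled

Week-4 weight band is recorded after the diet and is itself shifted by it — it sits on the causal path from diet to outcome. Conditioning on a mediator would strip out part of the effect we want; the pooled comparison gives the total causal effect.
Pooled: Diet D 65.8% vs Diet K 53.4%; Diet D is higher overall.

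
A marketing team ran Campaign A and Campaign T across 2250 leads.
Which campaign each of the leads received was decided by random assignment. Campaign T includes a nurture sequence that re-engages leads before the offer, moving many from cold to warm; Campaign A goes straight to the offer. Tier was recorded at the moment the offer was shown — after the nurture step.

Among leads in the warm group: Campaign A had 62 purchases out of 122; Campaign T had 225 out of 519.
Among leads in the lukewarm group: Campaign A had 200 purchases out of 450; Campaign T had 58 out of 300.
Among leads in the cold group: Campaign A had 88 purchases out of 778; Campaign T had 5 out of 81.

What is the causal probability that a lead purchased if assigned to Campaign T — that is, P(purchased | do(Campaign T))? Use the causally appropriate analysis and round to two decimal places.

Within every engagement tier level Campaign A has the higher rate, yet pooled Campaign T does — Simpson's reversal.
Engagement tier is recorded after the campaign and is itself shifted by it — it sits on the causal path from campaign to outcome. Conditioning on a mediator would strip out part of the effect we want; the pooled comparison gives the total causal effect.
So P(outcome | do(Campaign T)) is just the pooled rate for Campaign T: 288/900 = 0.320.

0.32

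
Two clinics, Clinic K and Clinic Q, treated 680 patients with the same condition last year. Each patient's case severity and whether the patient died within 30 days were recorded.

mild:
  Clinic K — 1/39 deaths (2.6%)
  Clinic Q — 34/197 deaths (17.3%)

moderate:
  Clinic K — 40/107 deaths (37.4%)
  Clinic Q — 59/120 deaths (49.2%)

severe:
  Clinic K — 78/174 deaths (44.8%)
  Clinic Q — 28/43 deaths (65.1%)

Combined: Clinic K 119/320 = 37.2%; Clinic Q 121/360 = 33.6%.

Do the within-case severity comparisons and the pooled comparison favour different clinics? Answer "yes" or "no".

yes

Within each case severity level (mild 2.6% vs 17.3%; moderate 37.4% vs 49.2%; severe 44.8% vs 65.1%), Clinic K has the lower rate every time. Pooled: 37.2% vs 33.6% — Clinic Q has the lower rate overall. The two comparisons disagree.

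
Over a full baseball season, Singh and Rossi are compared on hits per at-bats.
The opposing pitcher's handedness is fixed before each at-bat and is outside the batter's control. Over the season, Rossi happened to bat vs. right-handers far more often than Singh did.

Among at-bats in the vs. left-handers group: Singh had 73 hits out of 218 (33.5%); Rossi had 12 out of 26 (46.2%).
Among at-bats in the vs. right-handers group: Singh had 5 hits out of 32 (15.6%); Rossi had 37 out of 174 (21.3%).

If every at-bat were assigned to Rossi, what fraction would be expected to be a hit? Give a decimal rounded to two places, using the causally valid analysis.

The pitcher handedness-specific comparison favours Rossi throughout, but the pooled figures favour Singh. The question is whether to condition on pitcher handedness.
Nothing the player does changes pitcher handedness; the imbalance is an allocation artefact. With pitcher handedness also predicting the outcome, the pooled figure is confounded, and the within-stratum comparison is the causal one.
Standardising Rossi to the population pitcher handedness mix: 0.542·12/26 + 0.458·37/174 = 0.348.

0.35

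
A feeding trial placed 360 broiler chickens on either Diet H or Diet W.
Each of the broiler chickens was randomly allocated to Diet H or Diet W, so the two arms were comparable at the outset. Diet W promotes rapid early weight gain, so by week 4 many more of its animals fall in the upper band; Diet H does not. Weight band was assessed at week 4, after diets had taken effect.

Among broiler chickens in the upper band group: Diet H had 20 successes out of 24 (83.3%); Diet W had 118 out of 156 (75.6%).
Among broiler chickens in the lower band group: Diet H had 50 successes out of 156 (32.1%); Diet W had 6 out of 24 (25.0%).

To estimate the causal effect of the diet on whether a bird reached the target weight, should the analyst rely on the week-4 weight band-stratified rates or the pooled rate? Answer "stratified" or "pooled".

The week-4 weight band-specific comparison favours Diet H throughout, but the pooled figures favour Diet W. The question is whether to condition on week-4 weight band.
Stratifying would compare diets among broiler chickens the diets themselves sorted into week-4 weight band groups — a form of selection on an intermediate. The unconditioned pooled rates give the total causal effect.
Pooled: Diet H 38.9% vs Diet W 68.9%; Diet W is higher overall.

pooled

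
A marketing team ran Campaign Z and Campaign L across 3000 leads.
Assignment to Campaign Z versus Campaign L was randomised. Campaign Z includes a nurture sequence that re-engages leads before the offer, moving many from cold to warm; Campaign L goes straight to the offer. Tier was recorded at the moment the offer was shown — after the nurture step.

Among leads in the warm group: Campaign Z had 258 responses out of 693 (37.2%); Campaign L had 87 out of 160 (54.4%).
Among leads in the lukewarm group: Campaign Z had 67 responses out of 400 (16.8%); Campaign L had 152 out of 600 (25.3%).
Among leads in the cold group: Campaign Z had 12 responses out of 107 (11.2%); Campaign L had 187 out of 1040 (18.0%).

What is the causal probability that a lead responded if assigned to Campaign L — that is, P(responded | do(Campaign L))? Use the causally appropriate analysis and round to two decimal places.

0.24

Engagement tier is recorded after the campaign and is itself shifted by it — it sits on the causal path from campaign to outcome. Conditioning on a mediator would strip out part of the effect we want; the pooled comparison gives the total causal effect.
So P(outcome | do(Campaign L)) is just the pooled rate for Campaign L: 426/1800 = 0.237.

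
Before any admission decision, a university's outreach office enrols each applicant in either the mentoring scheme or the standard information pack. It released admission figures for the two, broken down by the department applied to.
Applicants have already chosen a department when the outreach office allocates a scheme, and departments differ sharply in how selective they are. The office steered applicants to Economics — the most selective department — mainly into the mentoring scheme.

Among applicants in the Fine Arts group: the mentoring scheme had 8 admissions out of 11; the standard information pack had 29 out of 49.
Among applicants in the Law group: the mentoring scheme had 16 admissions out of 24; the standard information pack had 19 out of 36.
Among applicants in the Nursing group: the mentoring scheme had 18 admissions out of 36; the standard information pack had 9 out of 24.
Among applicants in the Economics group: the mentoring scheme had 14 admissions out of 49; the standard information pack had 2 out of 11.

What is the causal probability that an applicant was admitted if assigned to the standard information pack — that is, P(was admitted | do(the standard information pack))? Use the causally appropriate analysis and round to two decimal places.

The imbalance in department arose from how applicants were allocated, not from anything the outreach scheme did; and department independently affects the outcome. The pooled gap is confounded — condition on department.
Standardising the standard information pack to the population department mix: 0.250·29/49 + 0.250·19/36 + 0.250·9/24 + 0.250·2/11 = 0.419.

0.42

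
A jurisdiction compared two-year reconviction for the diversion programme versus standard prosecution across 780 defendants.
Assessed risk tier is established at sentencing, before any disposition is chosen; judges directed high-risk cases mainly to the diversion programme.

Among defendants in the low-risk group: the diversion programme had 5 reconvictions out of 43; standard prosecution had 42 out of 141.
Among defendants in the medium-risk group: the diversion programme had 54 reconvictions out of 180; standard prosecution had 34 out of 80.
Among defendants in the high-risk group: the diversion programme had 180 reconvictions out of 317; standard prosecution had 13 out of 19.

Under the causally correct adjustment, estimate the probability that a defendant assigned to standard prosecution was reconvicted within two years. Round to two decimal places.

the diversion programme is lower inside every assessed risk tier stratum but standard prosecution is lower in aggregate. Whether to stratify depends on how assessed risk tier relates to the disposition.
Here assessed risk tier is a common cause — it drives both which disposition a case falls under and the outcome. The crude comparison mixes populations; the stratum-specific rates are the causally relevant ones.
Standardising standard prosecution to the population assessed risk tier mix: 0.236·42/141 + 0.333·34/80 + 0.431·13/19 = 0.507.

0.51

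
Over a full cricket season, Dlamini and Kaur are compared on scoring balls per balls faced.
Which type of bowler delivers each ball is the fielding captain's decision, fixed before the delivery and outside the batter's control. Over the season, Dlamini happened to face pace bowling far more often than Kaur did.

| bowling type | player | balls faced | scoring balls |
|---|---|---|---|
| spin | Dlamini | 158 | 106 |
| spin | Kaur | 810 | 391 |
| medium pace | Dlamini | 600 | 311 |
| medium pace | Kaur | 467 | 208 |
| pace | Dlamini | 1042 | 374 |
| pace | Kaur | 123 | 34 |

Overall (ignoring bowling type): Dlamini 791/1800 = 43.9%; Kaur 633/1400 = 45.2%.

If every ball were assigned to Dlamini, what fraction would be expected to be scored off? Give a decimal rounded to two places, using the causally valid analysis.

Bowling type differs across players for reasons unrelated to any effect of the player itself, and it separately predicts the outcome — a classic confounder. We must compare within bowling type levels.
Standardising Dlamini to the population bowling type mix: 0.302·106/158 + 0.333·311/600 + 0.364·374/1042 = 0.506.

0.51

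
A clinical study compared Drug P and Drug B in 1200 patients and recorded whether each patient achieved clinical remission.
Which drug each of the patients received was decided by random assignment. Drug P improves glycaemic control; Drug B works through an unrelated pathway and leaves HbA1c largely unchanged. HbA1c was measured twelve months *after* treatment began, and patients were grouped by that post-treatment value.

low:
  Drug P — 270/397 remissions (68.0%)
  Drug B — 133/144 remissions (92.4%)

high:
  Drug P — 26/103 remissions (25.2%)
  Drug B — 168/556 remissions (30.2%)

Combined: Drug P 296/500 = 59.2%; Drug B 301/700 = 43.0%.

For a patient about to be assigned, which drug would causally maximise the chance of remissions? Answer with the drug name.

Drug P

Stratifying would compare drugs among patients the drugs themselves sorted into HbA1c groups — a form of selection on an intermediate. The unconditioned pooled rates give the total causal effect.
Pooled: Drug P 59.2% vs Drug B 43.0%; Drug P is higher overall.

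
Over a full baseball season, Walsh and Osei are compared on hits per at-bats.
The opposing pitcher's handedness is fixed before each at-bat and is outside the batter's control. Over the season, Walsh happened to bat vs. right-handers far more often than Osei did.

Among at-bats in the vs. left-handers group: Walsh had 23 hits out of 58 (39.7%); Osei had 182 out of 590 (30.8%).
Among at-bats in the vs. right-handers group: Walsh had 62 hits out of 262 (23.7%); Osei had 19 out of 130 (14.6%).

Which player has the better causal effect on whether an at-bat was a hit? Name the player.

Within every pitcher handedness level Walsh has the higher rate, yet pooled Osei does — Simpson's reversal.
The imbalance in pitcher handedness arose from how at-bats were allocated, not from anything the player did; and pitcher handedness independently affects the outcome. The pooled gap is confounded — condition on pitcher handedness.
Within each level — vs. left-handers: 39.7% vs 30.8%; vs. right-handers: 23.7% vs 14.6% — Walsh is higher every time.

Walsh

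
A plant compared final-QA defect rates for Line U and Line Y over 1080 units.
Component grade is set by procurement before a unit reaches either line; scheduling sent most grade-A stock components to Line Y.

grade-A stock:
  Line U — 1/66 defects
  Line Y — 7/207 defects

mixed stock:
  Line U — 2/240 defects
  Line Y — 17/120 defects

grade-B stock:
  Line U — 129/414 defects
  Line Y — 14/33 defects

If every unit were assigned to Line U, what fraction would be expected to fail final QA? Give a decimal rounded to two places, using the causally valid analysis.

Within every component grade level Line U has the lower rate, yet pooled Line Y does — Simpson's reversal.
Component grade is set before the line has any effect — it is not caused by the line — and it independently drives the outcome. That makes it a confounder, so the causal comparison is within component grade levels.
Standardising Line U to the population component grade mix: 0.253·1/66 + 0.333·2/240 + 0.414·129/414 = 0.136.

0.14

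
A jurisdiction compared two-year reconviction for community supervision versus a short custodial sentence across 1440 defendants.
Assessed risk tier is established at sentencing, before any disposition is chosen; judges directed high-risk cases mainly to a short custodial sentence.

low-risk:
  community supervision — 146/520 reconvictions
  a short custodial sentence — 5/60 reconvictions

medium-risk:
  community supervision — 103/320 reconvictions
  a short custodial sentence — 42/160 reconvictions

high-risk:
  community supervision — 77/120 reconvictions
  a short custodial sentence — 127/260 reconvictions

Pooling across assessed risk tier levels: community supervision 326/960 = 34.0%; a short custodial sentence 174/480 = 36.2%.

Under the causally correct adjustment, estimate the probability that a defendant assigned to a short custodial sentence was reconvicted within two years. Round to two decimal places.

The assessed risk tier-specific comparison favours a short custodial sentence throughout, but the pooled figures favour community supervision. The question is whether to condition on assessed risk tier.
Since assessed risk tier is a pre-existing factor (not a product of the disposition) and it affects the outcome on its own, it is a confounder. The stratified rates, not the pooled rate, identify the causal effect.
Standardising a short custodial sentence to the population assessed risk tier mix: 0.403·5/60 + 0.333·42/160 + 0.264·127/260 = 0.250.

0.25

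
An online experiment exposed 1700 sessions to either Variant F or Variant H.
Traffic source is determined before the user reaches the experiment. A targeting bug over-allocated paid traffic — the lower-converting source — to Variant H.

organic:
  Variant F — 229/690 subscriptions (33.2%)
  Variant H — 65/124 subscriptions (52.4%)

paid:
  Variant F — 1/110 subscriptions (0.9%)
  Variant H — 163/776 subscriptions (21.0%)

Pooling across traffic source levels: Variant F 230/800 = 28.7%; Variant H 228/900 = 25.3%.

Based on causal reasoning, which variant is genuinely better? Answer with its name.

Traffic source is set before the variant has any effect — it is not caused by the variant — and it independently drives the outcome. That makes it a confounder, so the causal comparison is within traffic source levels.
Within each level — organic: 33.2% vs 52.4%; paid: 0.9% vs 21.0% — Variant H is higher every time.

Variant H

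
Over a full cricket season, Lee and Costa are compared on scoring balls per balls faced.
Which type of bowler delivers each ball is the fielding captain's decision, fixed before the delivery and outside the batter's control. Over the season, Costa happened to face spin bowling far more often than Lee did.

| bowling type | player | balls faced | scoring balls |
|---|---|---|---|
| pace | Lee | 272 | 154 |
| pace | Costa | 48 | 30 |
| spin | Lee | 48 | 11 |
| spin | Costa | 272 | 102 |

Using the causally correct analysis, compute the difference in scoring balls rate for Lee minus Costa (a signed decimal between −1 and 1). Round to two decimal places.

-0.10

Bowling type satisfies the back-door criterion: it is not a descendant of the player, and it blocks the spurious path from player to outcome. Adjusting for it (i.e., using the within-bowling type rates) gives the causal effect.
Adjusting over the population distribution of bowling type: 0.500·(0.566−0.625) + 0.500·(0.229−0.375) = -0.102.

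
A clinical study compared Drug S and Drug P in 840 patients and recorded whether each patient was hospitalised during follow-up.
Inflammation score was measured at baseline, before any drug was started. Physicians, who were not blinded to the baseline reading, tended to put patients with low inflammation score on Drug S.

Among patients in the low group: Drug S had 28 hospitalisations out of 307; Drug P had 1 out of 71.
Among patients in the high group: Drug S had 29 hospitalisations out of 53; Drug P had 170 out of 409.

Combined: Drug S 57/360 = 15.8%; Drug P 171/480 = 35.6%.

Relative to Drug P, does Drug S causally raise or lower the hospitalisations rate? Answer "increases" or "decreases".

Inflammation score differs across drugs for reasons unrelated to any effect of the drug itself, and it separately predicts the outcome — a classic confounder. We must compare within inflammation score levels.
Within each level — low: 9.1% vs 1.4%; high: 54.7% vs 41.6% — Drug P is lower every time.

increases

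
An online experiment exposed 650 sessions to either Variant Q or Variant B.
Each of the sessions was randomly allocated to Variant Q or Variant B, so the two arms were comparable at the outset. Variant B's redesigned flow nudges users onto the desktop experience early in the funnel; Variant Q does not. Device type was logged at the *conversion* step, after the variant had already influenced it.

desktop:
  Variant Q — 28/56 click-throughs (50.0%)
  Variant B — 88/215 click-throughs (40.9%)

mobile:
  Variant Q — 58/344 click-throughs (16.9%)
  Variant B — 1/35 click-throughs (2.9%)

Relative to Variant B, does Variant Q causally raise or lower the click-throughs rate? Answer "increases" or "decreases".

decreases

The stratified and pooled comparisons disagree (Variant Q wins within each device type; Variant B wins overall), so the answer turns on the causal role of device type.
The distribution of device type is itself part of what the variant does — it is an intermediate outcome. Holding it fixed would remove that part of the effect; the total effect is the pooled difference.
Pooled: Variant Q 21.5% vs Variant B 35.6%; Variant B is higher overall.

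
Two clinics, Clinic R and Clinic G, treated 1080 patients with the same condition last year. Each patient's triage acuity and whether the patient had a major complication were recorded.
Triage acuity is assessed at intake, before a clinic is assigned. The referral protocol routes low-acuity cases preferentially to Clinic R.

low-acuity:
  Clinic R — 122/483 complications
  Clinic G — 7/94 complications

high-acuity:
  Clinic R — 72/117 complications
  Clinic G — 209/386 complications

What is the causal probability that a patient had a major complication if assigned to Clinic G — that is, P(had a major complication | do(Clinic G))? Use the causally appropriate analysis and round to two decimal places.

The triage acuity-specific comparison favours Clinic G throughout, but the pooled figures favour Clinic R. The question is whether to condition on triage acuity.
The imbalance in triage acuity arose from how patients were allocated, not from anything the clinic did; and triage acuity independently affects the outcome. The pooled gap is confounded — condition on triage acuity.
Standardising Clinic G to the population triage acuity mix: 0.534·7/94 + 0.466·209/386 = 0.292.

0.29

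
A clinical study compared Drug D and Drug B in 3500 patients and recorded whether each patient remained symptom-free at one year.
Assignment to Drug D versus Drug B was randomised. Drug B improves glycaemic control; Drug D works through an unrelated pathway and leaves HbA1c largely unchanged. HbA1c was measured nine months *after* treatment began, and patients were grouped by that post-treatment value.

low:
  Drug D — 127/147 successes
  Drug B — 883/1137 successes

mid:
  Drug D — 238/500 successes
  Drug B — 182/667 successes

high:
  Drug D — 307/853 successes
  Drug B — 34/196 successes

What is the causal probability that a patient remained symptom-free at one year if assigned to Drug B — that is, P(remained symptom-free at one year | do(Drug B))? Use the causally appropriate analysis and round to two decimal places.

0.55

HbA1c here is a post-treatment variable shaped by the drug; conditioning on it would introduce bias rather than remove it. The overall comparison is the causal one.
So P(outcome | do(Drug B)) is just the pooled rate for Drug B: 1099/2000 = 0.549.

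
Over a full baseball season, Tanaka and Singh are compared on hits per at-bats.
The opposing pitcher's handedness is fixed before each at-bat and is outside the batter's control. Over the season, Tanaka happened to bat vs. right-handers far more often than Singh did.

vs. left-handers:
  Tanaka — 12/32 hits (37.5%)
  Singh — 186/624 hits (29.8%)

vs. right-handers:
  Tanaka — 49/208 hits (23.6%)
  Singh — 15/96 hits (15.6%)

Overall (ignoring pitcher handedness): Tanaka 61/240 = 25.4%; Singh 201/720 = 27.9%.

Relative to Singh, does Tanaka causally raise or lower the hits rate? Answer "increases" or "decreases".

Tanaka is higher inside every pitcher handedness stratum but Singh is higher in aggregate. Whether to stratify depends on how pitcher handedness relates to the player.
Pitcher handedness satisfies the back-door criterion: it is not a descendant of the player, and it blocks the spurious path from player to outcome. Adjusting for it (i.e., using the within-pitcher handedness rates) gives the causal effect.
Within each level — vs. left-handers: 37.5% vs 29.8%; vs. right-handers: 23.6% vs 15.6% — Tanaka is higher every time.

increases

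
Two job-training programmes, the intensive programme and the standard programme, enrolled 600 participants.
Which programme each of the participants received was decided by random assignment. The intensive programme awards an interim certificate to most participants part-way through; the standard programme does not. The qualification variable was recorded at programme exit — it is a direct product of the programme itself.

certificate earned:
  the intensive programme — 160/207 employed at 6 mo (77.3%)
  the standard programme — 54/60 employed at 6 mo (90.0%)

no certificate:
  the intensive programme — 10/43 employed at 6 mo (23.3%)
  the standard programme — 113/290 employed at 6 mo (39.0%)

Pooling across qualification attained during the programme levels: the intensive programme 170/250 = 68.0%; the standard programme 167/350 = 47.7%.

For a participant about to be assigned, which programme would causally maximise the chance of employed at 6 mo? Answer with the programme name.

the intensive programme

The stratified and pooled comparisons disagree (the standard programme wins within each qualification attained during the programme; the intensive programme wins overall), so the answer turns on the causal role of qualification attained during the programme.
Qualification attained during the programme is recorded after the programme and is itself shifted by it — it sits on the causal path from programme to outcome. Conditioning on a mediator would strip out part of the effect we want; the pooled comparison gives the total causal effect.
Pooled: the intensive programme 68.0% vs the standard programme 47.7%; the intensive programme is higher overall.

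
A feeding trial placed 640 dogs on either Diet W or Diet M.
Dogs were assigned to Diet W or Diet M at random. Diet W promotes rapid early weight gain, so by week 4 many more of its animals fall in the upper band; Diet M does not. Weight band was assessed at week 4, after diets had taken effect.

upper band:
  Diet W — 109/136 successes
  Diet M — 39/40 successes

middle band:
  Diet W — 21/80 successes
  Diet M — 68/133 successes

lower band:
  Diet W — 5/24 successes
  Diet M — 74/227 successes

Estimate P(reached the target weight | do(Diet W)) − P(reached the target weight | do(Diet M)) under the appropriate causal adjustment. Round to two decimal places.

The week-4 weight band-specific comparison favours Diet M throughout, but the pooled figures favour Diet W. The question is whether to condition on week-4 weight band.
Week-4 weight band here is a post-treatment variable shaped by the diet; conditioning on it would introduce bias rather than remove it. The overall comparison is the causal one.
The causal difference is the pooled difference: 0.562 − 0.453 = +0.110.

+0.11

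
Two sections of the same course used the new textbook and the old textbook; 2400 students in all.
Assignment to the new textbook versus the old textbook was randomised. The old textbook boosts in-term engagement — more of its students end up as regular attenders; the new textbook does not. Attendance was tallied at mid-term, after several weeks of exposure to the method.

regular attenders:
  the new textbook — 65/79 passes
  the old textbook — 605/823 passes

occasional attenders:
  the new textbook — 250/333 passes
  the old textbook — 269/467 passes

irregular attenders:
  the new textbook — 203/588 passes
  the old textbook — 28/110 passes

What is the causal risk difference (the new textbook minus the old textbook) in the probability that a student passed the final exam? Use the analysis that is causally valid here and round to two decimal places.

The mid-term attendance-specific comparison favours the new textbook throughout, but the pooled figures favour the old textbook. The question is whether to condition on mid-term attendance.
Because the teaching method influences mid-term attendance, mid-term attendance is a post-treatment mediator, not a confounder. Stratifying on it would bias the estimate; the causal effect is the crude pooled difference.
The causal difference is the pooled difference: 0.518 − 0.644 = -0.126.

-0.13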